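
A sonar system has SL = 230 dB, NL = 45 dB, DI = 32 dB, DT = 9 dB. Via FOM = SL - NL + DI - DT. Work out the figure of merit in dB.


FOM = SL - NL + DI - DT = 230 - 45 + 32 - 9 = 208

208 dB


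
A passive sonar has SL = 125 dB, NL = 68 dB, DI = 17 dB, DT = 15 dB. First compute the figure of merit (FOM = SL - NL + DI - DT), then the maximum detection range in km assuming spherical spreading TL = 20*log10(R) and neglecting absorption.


Step 1: FOM = SL - NL + DI - DT = 125 - 68 + 17 - 15 = 59 dB
Step 2: at max range FOM = TL = 20*log10(R), so R = 10^(59/20) = 891.25 m = 0.89 km

0.89 km


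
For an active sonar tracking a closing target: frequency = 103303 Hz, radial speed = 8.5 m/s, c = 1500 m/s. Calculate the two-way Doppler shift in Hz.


fd = 2*f*v/c = 2 * 103303 * 8.5 / 1500 = 1170.77

1170.77 Hz


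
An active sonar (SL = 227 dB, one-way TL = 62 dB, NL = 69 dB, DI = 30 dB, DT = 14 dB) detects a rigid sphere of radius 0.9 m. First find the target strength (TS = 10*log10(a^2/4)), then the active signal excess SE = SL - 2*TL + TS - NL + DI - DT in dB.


Step 1: TS = 10*log10(0.9^2/4) = -6.94 dB
Step 2: SE = SL - 2*TL + TS - NL + DI - DT = 227 - 2*62 + (-6.94) - 69 + 30 - 14 = 43.06

43.06 dB


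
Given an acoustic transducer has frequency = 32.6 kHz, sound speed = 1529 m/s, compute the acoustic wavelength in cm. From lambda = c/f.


4.69 cm


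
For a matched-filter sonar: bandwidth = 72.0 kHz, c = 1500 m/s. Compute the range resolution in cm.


dR = c/(2*BW) = 1500 / (2 * 72.0e3) = 0.0104 m = 1.04 cm

1.04 cm


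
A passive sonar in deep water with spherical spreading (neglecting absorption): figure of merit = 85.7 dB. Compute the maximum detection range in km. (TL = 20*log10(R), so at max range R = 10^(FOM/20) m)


At max range FOM = TL, so 20*log10(R) = 85.7
R = 10^(85.7/20) = 19275.25 m = 19.28 km

19.28 km


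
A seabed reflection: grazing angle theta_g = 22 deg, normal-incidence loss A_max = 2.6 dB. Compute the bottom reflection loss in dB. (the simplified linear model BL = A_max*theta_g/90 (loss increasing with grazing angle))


BL = A_max * theta_g / 90 = 2.6 * 22 / 90 = 0.64

0.64 dB


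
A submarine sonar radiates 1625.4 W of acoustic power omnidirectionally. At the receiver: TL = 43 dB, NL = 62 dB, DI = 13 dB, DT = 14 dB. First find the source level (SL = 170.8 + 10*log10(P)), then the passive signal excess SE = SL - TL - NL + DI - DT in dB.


Step 1: SL = 170.8 + 10*log10(1625.4) = 202.91 dB
Step 2: SE = SL - TL - NL + DI - DT = 202.91 - 43 - 62 + 13 - 14 = 96.91

96.91 dB


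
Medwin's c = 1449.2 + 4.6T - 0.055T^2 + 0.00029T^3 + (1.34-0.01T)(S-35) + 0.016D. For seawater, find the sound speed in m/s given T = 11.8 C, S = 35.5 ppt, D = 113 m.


c = 1449.2 + 4.6*11.8 - 0.055*11.8^2 + 0.00029*11.8^3 + (1.34 - 0.01*11.8)*(35.5 - 35) + 0.016*113 = 1498.72

1498.72 m/s


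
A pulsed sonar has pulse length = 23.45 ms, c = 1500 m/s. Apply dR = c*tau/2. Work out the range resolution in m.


dR = c*tau/2 = 1500 * 23.45e-3 / 2 = 17.5875

17.5875 m


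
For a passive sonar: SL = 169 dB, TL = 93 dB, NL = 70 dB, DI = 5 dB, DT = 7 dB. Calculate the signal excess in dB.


SE = SL - TL - NL + DI - DT = 169 - 93 - 70 + 5 - 7 = 4

4 dB


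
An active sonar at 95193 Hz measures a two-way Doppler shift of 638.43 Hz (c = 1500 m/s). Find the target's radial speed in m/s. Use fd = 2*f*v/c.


5.03 m/s


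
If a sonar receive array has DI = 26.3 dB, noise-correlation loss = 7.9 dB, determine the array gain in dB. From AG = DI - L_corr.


18.4 dB


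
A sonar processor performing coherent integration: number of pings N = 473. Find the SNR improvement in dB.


26.75 dB


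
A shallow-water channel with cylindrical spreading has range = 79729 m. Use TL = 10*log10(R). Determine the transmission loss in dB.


TL = 10*log10(79729) = 49.02

49.02 dB


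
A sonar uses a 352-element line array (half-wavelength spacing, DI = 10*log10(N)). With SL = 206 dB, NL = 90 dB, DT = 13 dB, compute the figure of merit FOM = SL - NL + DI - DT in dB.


128.47 dB


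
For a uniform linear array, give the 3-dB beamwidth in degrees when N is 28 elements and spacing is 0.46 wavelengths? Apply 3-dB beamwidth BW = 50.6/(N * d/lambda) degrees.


3.93 deg


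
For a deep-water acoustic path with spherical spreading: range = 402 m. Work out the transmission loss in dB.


TL = 20*log10(402) = 52.08

52.08 dB


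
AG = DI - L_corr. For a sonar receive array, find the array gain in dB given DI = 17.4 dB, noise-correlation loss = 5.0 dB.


12.4 dB


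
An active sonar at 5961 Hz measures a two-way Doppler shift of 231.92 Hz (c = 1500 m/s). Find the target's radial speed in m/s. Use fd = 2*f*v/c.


29.18 m/s


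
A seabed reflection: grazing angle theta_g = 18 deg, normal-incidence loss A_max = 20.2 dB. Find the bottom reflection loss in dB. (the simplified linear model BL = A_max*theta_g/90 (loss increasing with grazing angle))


BL = A_max * theta_g / 90 = 20.2 * 18 / 90 = 4.04

4.04 dB


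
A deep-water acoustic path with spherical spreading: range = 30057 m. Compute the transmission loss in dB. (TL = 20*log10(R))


TL = 20*log10(30057) = 89.56

89.56 dB


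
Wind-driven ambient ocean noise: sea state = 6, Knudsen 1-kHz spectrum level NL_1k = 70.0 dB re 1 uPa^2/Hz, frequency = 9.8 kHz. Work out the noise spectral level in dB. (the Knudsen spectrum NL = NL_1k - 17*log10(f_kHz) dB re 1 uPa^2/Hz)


NL = NL_1k - 17*log10(f_kHz) = 70.0 - 17*log10(9.8) = 70.0 - (16.85) = 53.15

53.15 dB


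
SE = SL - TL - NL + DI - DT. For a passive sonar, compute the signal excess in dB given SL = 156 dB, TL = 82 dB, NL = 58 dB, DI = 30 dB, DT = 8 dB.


38 dB


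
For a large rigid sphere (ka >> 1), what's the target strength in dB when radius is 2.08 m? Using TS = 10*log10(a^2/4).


0.34 dB


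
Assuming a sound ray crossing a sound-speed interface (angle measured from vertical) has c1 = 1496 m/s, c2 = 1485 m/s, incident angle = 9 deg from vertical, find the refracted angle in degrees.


sin(theta2) = (c2/c1)*sin(theta1) = (1485/1496)*sin(9 deg) = 0.15528
theta2 = arcsin(0.15528) = 8.93

8.93 deg


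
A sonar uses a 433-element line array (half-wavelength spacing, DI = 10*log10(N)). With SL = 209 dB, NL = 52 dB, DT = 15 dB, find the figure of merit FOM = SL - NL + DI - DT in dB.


Step 1: DI = 10*log10(433) = 26.36 dB
Step 2: FOM = SL - NL + DI - DT = 209 - 52 + 26.36 - 15 = 168.36

168.36 dB


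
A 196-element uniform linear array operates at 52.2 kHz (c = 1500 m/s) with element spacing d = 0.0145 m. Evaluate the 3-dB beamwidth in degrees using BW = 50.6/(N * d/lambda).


0.51 deg


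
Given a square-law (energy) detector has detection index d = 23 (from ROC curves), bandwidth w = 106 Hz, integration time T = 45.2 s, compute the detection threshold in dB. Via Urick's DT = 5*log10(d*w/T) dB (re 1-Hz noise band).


DT = 5*log10(d*w/T) = 5*log10(23 * 106 / 45.2) = 5*log10(53.94) = 8.66

8.66 dB


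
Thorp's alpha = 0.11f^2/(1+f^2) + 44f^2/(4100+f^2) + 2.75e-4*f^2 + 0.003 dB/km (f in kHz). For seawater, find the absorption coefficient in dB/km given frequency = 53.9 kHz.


19.16 dB/km


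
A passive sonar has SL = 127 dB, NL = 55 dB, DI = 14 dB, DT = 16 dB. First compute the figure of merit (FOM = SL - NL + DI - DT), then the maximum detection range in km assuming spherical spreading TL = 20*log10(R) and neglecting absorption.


Step 1: FOM = SL - NL + DI - DT = 127 - 55 + 14 - 16 = 70 dB
Step 2: at max range FOM = TL = 20*log10(R), so R = 10^(70/20) = 3162.28 m = 3.16 km

3.16 km


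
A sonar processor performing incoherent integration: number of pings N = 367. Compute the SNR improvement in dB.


12.82 dB


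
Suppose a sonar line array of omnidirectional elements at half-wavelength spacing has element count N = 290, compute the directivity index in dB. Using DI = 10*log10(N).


24.62 dB


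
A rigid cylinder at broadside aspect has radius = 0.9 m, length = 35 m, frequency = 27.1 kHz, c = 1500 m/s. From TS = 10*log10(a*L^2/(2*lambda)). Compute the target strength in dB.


39.98 dB


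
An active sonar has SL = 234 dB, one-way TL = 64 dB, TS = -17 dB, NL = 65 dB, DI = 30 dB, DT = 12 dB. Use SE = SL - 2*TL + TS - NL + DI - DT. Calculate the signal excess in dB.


SE = SL - 2*TL + TS - NL + DI - DT = 234 - 2*64 + (-17) - 65 + 30 - 12 = 42

42 dB


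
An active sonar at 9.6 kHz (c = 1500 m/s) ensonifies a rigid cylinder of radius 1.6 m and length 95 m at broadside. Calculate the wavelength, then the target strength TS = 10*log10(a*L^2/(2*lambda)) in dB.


Step 1: lambda = c/f = 1500/9600 = 0.15625 m
Step 2: TS = 10*log10(a*L^2/(2*lambda)) = 10*log10(1.6*95^2/(2*0.15625)) = 46.65

46.65 dB


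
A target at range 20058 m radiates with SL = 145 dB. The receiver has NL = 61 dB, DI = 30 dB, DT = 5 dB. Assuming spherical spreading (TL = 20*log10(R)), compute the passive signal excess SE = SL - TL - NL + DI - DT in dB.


Step 1: TL = 20*log10(20058) = 86.05 dB
Step 2: SE = 145 - 86.05 - 61 + 30 - 5 = 22.95

22.95 dB


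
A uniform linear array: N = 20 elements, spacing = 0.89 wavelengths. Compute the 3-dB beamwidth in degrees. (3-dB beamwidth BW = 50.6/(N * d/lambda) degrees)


2.84 deg


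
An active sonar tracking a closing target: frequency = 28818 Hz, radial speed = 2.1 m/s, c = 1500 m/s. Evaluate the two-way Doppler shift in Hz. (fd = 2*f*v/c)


fd = 2*f*v/c = 2 * 28818 * 2.1 / 1500 = 80.69

80.69 Hz


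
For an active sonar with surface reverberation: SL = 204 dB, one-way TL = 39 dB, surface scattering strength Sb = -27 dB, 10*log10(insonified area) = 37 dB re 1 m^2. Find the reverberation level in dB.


RL = SL - 2*TL + Sb + 10*log10(A) = 204 - 2*39 + (-27) + 37 = 136

136 dB


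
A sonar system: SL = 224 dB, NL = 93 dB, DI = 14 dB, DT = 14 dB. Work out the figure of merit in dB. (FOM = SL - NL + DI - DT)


131 dB


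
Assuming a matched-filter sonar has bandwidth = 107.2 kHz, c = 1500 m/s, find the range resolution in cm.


dR = c/(2*BW) = 1500 / (2 * 107.2e3) = 0.007 m = 0.7 cm

0.7 cm


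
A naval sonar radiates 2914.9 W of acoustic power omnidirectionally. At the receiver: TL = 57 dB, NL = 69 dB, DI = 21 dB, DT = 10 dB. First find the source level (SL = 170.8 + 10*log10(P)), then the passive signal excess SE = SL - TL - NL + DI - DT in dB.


Step 1: SL = 170.8 + 10*log10(2914.9) = 205.45 dB
Step 2: SE = SL - TL - NL + DI - DT = 205.45 - 57 - 69 + 21 - 10 = 90.45

90.45 dB


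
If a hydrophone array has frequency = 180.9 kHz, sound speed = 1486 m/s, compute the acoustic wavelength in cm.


lambda = c/f = 1486 / 180900 = 0.0082 m = 0.82 cm

0.82 cm


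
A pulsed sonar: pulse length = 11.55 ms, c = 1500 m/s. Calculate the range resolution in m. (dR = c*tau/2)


8.6625 m


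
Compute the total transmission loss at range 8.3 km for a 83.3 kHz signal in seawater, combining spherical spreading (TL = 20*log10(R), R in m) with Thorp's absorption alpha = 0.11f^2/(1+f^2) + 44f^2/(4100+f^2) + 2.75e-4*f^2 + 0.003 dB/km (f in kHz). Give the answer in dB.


Step 1 (Thorp): alpha = 0.11*6938.89/(1+6938.89) + 44*6938.89/(4100+6938.89) + 2.75e-4*6938.89 + 0.003 = 29.679 dB/km
Step 2: TL_spread = 20*log10(8300) = 78.38 dB
Step 3: TL_abs = alpha*R = 29.679 * 8.3 = 246.34 dB
Step 4: TL_total = 78.38 + 246.34 = 324.72

324.72 dB


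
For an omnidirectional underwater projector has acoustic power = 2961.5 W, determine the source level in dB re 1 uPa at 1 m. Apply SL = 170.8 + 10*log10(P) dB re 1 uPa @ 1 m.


205.52 dB


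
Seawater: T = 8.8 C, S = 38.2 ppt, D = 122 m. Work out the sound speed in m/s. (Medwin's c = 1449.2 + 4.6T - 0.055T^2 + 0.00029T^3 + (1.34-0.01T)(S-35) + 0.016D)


1491.58 m/s


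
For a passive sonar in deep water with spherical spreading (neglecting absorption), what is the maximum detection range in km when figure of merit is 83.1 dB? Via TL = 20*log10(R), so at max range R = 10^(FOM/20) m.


At max range FOM = TL, so 20*log10(R) = 83.1
R = 10^(83.1/20) = 14288.94 m = 14.29 km

14.29 km


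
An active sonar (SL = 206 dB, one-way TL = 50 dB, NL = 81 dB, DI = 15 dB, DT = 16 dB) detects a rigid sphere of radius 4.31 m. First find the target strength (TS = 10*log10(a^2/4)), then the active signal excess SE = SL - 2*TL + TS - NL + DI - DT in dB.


Step 1: TS = 10*log10(4.31^2/4) = 6.67 dB
Step 2: SE = SL - 2*TL + TS - NL + DI - DT = 206 - 2*50 + (6.67) - 81 + 15 - 16 = 30.67

30.67 dB


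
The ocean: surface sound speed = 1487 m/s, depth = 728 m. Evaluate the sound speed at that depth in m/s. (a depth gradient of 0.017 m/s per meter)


c = 1487 + 0.017 * 728 = 1499.376

1499.376 m/s


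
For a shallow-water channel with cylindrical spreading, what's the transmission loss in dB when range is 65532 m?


48.16 dB


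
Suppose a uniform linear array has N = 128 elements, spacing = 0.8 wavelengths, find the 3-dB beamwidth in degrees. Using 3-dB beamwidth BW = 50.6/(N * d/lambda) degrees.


0.49 deg


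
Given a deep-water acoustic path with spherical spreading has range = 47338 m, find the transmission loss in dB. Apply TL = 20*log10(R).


TL = 20*log10(47338) = 93.5

93.5 dB


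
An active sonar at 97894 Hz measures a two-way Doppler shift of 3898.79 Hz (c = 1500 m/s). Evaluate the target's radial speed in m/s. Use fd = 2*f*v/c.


From fd = 2*f*v/c, v = c*fd/(2*f) = 1500 * 3898.79 / (2*97894) = 29.87

29.87 m/s


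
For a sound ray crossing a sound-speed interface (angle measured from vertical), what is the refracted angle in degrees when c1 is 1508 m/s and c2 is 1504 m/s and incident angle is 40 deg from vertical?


39.87 deg


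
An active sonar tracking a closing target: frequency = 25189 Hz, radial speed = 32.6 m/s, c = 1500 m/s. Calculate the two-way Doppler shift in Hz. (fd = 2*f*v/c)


fd = 2*f*v/c = 2 * 25189 * 32.6 / 1500 = 1094.88

1094.88 Hz


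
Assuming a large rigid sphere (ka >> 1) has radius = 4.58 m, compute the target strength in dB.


7.2 dB


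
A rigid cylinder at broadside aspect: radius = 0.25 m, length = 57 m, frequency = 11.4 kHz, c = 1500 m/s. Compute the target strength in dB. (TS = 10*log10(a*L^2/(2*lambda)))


34.89 dB


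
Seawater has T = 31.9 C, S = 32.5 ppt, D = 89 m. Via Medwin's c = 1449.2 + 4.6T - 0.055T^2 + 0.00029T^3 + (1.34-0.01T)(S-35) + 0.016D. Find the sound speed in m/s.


1548.26 m/s


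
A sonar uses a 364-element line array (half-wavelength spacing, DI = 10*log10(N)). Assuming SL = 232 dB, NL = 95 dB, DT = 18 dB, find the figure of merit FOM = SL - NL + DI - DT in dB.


Step 1: DI = 10*log10(364) = 25.61 dB
Step 2: FOM = SL - NL + DI - DT = 232 - 95 + 25.61 - 18 = 144.61

144.61 dB


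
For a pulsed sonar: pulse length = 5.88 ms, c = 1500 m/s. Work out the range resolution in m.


4.41 m


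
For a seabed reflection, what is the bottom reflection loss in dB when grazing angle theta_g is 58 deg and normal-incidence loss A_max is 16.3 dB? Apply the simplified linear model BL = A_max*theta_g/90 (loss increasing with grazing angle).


BL = A_max * theta_g / 90 = 16.3 * 58 / 90 = 10.5

10.5 dB


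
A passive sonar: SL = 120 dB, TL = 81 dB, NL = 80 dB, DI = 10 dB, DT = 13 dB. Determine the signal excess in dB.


SE = SL - TL - NL + DI - DT = 120 - 81 - 80 + 10 - 13 = -44

-44 dB


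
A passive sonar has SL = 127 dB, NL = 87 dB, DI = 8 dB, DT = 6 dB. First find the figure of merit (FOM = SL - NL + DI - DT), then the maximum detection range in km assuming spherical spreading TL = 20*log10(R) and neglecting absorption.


Step 1: FOM = SL - NL + DI - DT = 127 - 87 + 8 - 6 = 42 dB
Step 2: at max range FOM = TL = 20*log10(R), so R = 10^(42/20) = 125.89 m = 0.13 km

0.13 km


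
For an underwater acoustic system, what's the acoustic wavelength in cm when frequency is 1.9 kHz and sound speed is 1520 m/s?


lambda = c/f = 1520 / 1900 = 0.8 m = 80.0 cm

80.0 cm


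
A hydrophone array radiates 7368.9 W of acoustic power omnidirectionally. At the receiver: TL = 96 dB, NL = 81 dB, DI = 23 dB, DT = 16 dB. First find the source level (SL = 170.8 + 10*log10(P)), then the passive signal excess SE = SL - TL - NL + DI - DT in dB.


Step 1: SL = 170.8 + 10*log10(7368.9) = 209.47 dB
Step 2: SE = SL - TL - NL + DI - DT = 209.47 - 96 - 81 + 23 - 16 = 39.47

39.47 dB


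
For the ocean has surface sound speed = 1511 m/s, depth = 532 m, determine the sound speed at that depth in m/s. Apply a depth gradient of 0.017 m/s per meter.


1520.044 m/s


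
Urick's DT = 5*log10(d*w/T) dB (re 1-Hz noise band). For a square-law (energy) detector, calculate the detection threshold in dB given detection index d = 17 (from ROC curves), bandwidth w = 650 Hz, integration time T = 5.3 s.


DT = 5*log10(d*w/T) = 5*log10(17 * 650 / 5.3) = 5*log10(2084.91) = 16.6

16.6 dB


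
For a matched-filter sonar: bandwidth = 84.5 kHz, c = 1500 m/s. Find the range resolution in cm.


0.89 cm


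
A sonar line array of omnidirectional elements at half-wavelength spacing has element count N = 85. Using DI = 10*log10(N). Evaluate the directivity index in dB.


19.29 dB


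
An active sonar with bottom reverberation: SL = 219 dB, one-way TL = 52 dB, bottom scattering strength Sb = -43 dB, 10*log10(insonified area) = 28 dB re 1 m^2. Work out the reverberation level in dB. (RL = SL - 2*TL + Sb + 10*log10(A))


100 dB


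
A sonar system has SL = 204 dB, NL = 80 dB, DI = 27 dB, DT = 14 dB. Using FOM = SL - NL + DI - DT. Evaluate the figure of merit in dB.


FOM = SL - NL + DI - DT = 204 - 80 + 27 - 14 = 137

137 dB


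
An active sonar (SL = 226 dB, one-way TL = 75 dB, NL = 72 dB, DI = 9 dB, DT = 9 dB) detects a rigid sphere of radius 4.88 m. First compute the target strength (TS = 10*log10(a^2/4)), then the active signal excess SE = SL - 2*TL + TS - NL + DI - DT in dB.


Step 1: TS = 10*log10(4.88^2/4) = 7.75 dB
Step 2: SE = SL - 2*TL + TS - NL + DI - DT = 226 - 2*75 + (7.75) - 72 + 9 - 9 = 11.75

11.75 dB


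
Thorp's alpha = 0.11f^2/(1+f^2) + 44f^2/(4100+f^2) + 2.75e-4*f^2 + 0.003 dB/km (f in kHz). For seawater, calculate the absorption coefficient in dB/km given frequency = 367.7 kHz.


f^2 = 135203.29
alpha = 0.11*135203.29/(1+135203.29) + 44*135203.29/(4100+135203.29) + 2.75e-4*135203.29 + 0.003 = 79.999

79.999 dB/km


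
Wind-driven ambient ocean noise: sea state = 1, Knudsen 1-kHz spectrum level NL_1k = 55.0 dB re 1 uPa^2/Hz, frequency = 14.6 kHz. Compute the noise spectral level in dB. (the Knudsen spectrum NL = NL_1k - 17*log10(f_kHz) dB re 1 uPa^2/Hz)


35.21 dB


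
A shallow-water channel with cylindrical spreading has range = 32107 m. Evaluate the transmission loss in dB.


TL = 10*log10(32107) = 45.07

45.07 dB


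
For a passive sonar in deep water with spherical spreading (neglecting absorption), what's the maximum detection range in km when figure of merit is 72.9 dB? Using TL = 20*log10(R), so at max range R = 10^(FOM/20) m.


At max range FOM = TL, so 20*log10(R) = 72.9
R = 10^(72.9/20) = 4415.7 m = 4.42 km

4.42 km


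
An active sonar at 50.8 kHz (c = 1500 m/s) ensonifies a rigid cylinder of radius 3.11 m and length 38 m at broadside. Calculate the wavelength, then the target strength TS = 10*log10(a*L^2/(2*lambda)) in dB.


Step 1: lambda = c/f = 1500/50800 = 0.02953 m
Step 2: TS = 10*log10(a*L^2/(2*lambda)) = 10*log10(3.11*38^2/(2*0.02953)) = 48.81

48.81 dB


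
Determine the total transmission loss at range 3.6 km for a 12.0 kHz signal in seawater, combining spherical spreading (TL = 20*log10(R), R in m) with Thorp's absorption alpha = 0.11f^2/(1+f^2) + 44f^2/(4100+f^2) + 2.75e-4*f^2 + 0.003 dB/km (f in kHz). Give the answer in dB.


Step 1 (Thorp): alpha = 0.11*144.0/(1+144.0) + 44*144.0/(4100+144.0) + 2.75e-4*144.0 + 0.003 = 1.6448 dB/km
Step 2: TL_spread = 20*log10(3600) = 71.13 dB
Step 3: TL_abs = alpha*R = 1.6448 * 3.6 = 5.92 dB
Step 4: TL_total = 71.13 + 5.92 = 77.05

77.05 dB


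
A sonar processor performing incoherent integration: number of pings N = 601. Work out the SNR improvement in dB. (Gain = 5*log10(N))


13.89 dB


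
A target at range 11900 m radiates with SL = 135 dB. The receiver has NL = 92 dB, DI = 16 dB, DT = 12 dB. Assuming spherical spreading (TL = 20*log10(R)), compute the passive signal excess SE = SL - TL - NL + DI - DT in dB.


Step 1: TL = 20*log10(11900) = 81.51 dB
Step 2: SE = 135 - 81.51 - 92 + 16 - 12 = -34.51

-34.51 dB


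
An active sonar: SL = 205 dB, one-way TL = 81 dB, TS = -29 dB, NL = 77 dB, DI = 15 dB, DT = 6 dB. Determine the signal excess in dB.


SE = SL - 2*TL + TS - NL + DI - DT = 205 - 2*81 + (-29) - 77 + 15 - 6 = -54

-54 dB


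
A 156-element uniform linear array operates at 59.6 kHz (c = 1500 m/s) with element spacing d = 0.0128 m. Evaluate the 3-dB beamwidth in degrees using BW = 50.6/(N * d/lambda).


0.64 deg


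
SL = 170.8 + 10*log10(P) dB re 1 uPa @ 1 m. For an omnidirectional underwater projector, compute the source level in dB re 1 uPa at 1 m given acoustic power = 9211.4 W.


SL = 170.8 + 10*log10(9211.4) = 170.8 + 39.64 = 210.44

210.44 dB


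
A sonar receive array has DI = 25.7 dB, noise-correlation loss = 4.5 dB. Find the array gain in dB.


AG = DI - L_corr = 25.7 - 4.5 = 21.2

21.2 dB


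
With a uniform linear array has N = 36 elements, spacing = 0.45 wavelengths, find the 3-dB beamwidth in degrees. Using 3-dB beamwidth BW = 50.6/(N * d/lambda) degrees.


BW = 50.6 / (36 * 0.45) = 50.6 / 16.2 = 3.12

3.12 deg


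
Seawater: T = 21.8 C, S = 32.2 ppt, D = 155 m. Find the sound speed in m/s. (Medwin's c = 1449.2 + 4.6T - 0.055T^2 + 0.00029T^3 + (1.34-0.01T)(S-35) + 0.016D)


1525.68 m/s


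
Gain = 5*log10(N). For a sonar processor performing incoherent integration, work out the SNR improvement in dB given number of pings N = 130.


Gain = 5*log10(130) = 10.57

10.57 dB


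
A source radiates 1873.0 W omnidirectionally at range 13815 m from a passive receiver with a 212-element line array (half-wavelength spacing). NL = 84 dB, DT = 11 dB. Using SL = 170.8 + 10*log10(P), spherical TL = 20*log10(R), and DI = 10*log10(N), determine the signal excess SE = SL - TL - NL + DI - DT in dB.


Step 1: SL = 170.8 + 10*log10(1873.0) = 203.53 dB
Step 2: TL = 20*log10(13815) = 82.81 dB
Step 3: DI = 10*log10(212) = 23.26 dB
Step 4: SE = SL - TL - NL + DI - DT = 203.53 - 82.81 - 84 + 23.26 - 11 = 48.98

48.98 dB


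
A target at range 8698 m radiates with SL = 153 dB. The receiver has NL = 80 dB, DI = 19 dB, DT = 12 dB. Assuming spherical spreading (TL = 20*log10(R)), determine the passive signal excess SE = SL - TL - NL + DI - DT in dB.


Step 1: TL = 20*log10(8698) = 78.79 dB
Step 2: SE = 153 - 78.79 - 80 + 19 - 12 = 1.21

1.21 dB


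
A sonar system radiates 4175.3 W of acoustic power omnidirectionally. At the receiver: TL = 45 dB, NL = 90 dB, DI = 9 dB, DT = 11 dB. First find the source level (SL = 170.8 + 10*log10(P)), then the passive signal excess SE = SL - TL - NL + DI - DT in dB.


Step 1: SL = 170.8 + 10*log10(4175.3) = 207.01 dB
Step 2: SE = SL - TL - NL + DI - DT = 207.01 - 45 - 90 + 9 - 11 = 70.01

70.01 dB


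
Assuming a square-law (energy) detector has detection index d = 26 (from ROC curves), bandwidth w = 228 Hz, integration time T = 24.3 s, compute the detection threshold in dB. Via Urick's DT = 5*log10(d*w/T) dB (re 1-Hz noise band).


DT = 5*log10(d*w/T) = 5*log10(26 * 228 / 24.3) = 5*log10(243.95) = 11.94

11.94 dB


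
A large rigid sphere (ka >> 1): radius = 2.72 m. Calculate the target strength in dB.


2.67 dB


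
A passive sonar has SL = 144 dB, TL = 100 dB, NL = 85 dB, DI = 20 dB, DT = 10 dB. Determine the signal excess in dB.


SE = SL - TL - NL + DI - DT = 144 - 100 - 85 + 20 - 10 = -31

-31 dB


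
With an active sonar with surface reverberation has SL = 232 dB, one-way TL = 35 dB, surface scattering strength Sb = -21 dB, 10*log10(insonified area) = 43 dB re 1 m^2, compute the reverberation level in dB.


RL = SL - 2*TL + Sb + 10*log10(A) = 232 - 2*35 + (-21) + 43 = 184

184 dB


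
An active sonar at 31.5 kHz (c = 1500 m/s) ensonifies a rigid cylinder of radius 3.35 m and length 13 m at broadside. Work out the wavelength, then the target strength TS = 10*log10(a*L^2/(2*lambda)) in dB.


Step 1: lambda = c/f = 1500/31500 = 0.04762 m
Step 2: TS = 10*log10(a*L^2/(2*lambda)) = 10*log10(3.35*13^2/(2*0.04762)) = 37.74

37.74 dB


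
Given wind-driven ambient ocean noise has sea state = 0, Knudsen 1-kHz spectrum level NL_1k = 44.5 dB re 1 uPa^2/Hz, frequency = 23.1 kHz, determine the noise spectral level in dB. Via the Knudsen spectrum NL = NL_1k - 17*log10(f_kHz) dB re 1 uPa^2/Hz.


NL = NL_1k - 17*log10(f_kHz) = 44.5 - 17*log10(23.1) = 44.5 - (23.18) = 21.32

21.32 dB


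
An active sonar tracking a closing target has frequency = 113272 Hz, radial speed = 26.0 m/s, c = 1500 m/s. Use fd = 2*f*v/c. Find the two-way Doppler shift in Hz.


fd = 2*f*v/c = 2 * 113272 * 26.0 / 1500 = 3926.76

3926.76 Hz


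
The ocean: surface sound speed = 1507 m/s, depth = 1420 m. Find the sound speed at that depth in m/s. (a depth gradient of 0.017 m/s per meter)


c = 1507 + 0.017 * 1420 = 1531.14

1531.14 m/s


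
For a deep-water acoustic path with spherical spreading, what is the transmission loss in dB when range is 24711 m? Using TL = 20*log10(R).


TL = 20*log10(24711) = 87.86

87.86 dB


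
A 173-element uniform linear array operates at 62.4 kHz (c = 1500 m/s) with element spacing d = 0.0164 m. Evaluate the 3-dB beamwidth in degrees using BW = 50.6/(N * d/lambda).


Step 1: lambda = 1500/62400 = 0.02404 m
Step 2: d/lambda = 0.0164/0.02404 = 0.6822
Step 3: BW = 50.6/(N * d/lambda) = 50.6/(173 * 0.6822) = 0.43

0.43 deg


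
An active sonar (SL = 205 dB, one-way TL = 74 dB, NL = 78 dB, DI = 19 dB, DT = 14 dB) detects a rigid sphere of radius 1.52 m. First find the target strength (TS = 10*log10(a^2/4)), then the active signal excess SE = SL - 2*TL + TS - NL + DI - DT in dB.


Step 1: TS = 10*log10(1.52^2/4) = -2.38 dB
Step 2: SE = SL - 2*TL + TS - NL + DI - DT = 205 - 2*74 + (-2.38) - 78 + 19 - 14 = -18.38

-18.38 dB


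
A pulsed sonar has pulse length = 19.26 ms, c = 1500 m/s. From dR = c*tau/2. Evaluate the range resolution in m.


dR = c*tau/2 = 1500 * 19.26e-3 / 2 = 14.445

14.445 m


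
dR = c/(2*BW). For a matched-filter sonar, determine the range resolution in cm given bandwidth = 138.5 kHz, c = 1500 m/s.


0.54 cm


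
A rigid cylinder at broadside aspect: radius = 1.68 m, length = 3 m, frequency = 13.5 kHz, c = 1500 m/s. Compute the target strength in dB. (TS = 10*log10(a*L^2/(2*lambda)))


lambda = 1500/13500 = 0.11111 m
TS = 10*log10(1.68*3^2/(2*0.11111)) = 18.33

18.33 dB


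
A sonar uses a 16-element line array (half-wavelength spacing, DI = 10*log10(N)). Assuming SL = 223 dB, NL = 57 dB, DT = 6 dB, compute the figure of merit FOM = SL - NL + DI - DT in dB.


Step 1: DI = 10*log10(16) = 12.04 dB
Step 2: FOM = SL - NL + DI - DT = 223 - 57 + 12.04 - 6 = 172.04

172.04 dB


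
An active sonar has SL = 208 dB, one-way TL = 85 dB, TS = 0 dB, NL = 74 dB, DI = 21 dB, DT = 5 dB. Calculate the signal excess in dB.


-20 dB


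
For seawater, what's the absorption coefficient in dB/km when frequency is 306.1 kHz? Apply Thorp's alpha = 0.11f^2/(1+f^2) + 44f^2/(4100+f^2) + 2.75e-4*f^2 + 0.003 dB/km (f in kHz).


f^2 = 93697.21
alpha = 0.11*93697.21/(1+93697.21) + 44*93697.21/(4100+93697.21) + 2.75e-4*93697.21 + 0.003 = 68.035

68.035 dB/km


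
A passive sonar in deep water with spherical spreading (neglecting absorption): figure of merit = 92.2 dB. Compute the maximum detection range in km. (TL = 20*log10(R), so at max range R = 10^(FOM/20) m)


40.74 km


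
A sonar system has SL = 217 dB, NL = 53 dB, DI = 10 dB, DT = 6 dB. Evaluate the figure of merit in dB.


FOM = SL - NL + DI - DT = 217 - 53 + 10 - 6 = 168

168 dB


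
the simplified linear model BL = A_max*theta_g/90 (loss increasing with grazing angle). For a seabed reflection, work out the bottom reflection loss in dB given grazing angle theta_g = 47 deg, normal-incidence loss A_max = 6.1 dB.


3.19 dB


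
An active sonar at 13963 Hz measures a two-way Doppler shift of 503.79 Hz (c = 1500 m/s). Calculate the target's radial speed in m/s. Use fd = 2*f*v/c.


From fd = 2*f*v/c, v = c*fd/(2*f) = 1500 * 503.79 / (2*13963) = 27.06

27.06 m/s


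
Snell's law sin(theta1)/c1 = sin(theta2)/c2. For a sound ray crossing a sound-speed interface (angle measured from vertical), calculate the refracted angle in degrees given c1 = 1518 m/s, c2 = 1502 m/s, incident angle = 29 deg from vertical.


sin(theta2) = (c2/c1)*sin(theta1) = (1502/1518)*sin(29 deg) = 0.4797
theta2 = arcsin(0.4797) = 28.67

28.67 deg


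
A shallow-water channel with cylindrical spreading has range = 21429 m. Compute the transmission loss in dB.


TL = 10*log10(21429) = 43.31

43.31 dB


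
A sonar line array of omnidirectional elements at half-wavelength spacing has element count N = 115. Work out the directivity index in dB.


DI = 10*log10(115) = 20.61

20.61 dB


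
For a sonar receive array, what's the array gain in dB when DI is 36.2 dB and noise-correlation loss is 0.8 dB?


35.4 dB


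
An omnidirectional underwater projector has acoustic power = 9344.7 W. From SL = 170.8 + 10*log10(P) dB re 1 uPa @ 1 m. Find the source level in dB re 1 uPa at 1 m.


SL = 170.8 + 10*log10(9344.7) = 170.8 + 39.71 = 210.51

210.51 dB


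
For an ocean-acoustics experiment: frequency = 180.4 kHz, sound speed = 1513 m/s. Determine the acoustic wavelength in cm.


0.84 cm


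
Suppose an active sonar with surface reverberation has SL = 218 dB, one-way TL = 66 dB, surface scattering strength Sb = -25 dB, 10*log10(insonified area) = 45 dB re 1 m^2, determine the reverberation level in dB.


106 dB


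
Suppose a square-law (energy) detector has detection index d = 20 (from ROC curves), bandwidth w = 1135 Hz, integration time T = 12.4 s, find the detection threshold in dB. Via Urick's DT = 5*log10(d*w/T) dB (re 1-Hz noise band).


16.31 dB


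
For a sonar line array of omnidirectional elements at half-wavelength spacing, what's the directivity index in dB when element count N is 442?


26.45 dB


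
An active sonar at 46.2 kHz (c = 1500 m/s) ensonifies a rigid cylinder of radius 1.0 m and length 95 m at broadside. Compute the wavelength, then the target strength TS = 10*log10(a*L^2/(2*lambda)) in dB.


Step 1: lambda = c/f = 1500/46200 = 0.03247 m
Step 2: TS = 10*log10(a*L^2/(2*lambda)) = 10*log10(1.0*95^2/(2*0.03247)) = 51.43

51.43 dB


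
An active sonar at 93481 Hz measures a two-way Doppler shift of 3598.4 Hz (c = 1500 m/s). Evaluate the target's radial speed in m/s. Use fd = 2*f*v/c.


From fd = 2*f*v/c, v = c*fd/(2*f) = 1500 * 3598.4 / (2*93481) = 28.87

28.87 m/s


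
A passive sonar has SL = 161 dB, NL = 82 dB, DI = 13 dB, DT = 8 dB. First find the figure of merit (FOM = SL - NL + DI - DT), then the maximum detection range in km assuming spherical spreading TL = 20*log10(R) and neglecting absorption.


Step 1: FOM = SL - NL + DI - DT = 161 - 82 + 13 - 8 = 84 dB
Step 2: at max range FOM = TL = 20*log10(R), so R = 10^(84/20) = 15848.93 m = 15.85 km

15.85 km


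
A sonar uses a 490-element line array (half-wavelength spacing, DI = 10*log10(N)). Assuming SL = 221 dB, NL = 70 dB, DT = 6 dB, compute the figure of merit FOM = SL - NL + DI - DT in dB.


Step 1: DI = 10*log10(490) = 26.9 dB
Step 2: FOM = SL - NL + DI - DT = 221 - 70 + 26.9 - 6 = 171.9

171.9 dB


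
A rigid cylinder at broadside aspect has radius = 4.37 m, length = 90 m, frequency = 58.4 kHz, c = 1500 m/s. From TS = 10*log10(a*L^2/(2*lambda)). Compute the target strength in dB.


58.38 dB


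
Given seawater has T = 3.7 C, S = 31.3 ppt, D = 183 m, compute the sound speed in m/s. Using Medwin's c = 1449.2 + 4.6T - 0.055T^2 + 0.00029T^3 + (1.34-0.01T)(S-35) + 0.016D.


1463.59 m/s


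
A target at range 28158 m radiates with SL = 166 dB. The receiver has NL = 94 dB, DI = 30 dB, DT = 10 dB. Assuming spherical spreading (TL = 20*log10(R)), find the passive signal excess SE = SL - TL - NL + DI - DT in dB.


Step 1: TL = 20*log10(28158) = 88.99 dB
Step 2: SE = 166 - 88.99 - 94 + 30 - 10 = 3.01

3.01 dB


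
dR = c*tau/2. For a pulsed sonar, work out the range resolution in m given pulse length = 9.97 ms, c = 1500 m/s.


dR = c*tau/2 = 1500 * 9.97e-3 / 2 = 7.4775

7.4775 m


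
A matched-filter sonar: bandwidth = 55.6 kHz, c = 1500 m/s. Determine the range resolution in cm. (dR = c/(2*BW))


dR = c/(2*BW) = 1500 / (2 * 55.6e3) = 0.0135 m = 1.35 cm

1.35 cm


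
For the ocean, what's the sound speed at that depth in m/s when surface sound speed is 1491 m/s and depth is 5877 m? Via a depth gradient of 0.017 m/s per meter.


c = 1491 + 0.017 * 5877 = 1590.909

1590.909 m/s


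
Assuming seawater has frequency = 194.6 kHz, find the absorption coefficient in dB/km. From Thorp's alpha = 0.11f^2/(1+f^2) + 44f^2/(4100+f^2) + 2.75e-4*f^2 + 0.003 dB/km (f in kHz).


50.229 dB/km


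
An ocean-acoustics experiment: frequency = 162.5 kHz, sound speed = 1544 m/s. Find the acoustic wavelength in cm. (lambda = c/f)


lambda = c/f = 1544 / 162500 = 0.0095 m = 0.95 cm

0.95 cm


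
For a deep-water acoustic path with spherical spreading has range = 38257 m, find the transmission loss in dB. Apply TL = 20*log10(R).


TL = 20*log10(38257) = 91.65

91.65 dB


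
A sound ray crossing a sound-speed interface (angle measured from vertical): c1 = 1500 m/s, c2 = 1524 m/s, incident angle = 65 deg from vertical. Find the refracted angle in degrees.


sin(theta2) = (c2/c1)*sin(theta1) = (1524/1500)*sin(65 deg) = 0.92081
theta2 = arcsin(0.92081) = 67.04

67.04 deg


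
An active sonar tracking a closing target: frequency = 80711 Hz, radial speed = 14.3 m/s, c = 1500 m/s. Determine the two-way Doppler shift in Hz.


1538.89 Hz


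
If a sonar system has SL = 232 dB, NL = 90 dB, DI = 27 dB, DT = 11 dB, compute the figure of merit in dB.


FOM = SL - NL + DI - DT = 232 - 90 + 27 - 11 = 158

158 dB


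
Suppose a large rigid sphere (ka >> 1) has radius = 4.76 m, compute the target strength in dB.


7.53 dB


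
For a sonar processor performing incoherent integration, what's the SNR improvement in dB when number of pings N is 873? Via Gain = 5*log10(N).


14.71 dB


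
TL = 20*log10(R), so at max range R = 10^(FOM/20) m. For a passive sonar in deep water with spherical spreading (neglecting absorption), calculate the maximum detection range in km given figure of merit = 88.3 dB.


26.0 km


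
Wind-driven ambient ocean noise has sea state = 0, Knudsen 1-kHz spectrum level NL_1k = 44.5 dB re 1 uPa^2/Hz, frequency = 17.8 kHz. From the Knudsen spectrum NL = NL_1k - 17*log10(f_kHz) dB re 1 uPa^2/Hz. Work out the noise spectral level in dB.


23.24 dB


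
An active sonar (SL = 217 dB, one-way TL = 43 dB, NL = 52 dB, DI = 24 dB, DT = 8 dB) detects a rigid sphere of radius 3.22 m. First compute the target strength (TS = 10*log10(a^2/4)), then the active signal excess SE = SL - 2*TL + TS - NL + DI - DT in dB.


Step 1: TS = 10*log10(3.22^2/4) = 4.14 dB
Step 2: SE = SL - 2*TL + TS - NL + DI - DT = 217 - 2*43 + (4.14) - 52 + 24 - 8 = 99.14

99.14 dB


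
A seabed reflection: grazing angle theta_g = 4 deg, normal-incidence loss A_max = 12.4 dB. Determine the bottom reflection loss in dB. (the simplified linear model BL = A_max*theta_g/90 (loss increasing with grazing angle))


0.55 dB


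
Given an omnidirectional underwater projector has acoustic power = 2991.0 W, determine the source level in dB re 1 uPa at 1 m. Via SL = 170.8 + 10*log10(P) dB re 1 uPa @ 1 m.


SL = 170.8 + 10*log10(2991.0) = 170.8 + 34.76 = 205.56

205.56 dB


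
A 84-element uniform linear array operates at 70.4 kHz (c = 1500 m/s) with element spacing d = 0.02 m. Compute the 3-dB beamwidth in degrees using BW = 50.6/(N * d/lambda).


Step 1: lambda = 1500/70400 = 0.02131 m
Step 2: d/lambda = 0.02/0.02131 = 0.9385
Step 3: BW = 50.6/(N * d/lambda) = 50.6/(84 * 0.9385) = 0.64

0.64 deg


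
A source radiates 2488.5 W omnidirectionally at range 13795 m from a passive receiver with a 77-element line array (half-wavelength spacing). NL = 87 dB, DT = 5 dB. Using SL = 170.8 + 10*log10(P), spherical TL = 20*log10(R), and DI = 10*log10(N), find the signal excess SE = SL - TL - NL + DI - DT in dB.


48.83 dB


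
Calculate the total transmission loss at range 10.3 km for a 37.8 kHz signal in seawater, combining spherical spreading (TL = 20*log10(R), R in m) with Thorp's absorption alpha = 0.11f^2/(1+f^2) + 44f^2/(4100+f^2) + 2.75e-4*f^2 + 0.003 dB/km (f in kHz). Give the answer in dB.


202.59 dB


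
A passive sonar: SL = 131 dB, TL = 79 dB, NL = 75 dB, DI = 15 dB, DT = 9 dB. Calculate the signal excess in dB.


-17 dB


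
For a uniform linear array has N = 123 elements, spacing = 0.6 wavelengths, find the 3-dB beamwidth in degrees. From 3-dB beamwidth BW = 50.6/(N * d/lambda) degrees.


0.69 deg


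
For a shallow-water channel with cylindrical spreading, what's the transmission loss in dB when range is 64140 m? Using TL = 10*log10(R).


TL = 10*log10(64140) = 48.07

48.07 dB


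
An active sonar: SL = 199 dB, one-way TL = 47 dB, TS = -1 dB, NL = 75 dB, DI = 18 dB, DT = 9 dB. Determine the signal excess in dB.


SE = SL - 2*TL + TS - NL + DI - DT = 199 - 2*47 + (-1) - 75 + 18 - 9 = 38

38 dB


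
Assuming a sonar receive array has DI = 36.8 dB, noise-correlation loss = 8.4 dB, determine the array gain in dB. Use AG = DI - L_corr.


28.4 dB


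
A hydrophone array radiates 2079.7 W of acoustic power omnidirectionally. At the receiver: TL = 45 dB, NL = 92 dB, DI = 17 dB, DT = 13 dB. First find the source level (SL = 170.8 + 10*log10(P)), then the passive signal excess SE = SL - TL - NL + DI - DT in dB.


Step 1: SL = 170.8 + 10*log10(2079.7) = 203.98 dB
Step 2: SE = SL - TL - NL + DI - DT = 203.98 - 45 - 92 + 17 - 13 = 70.98

70.98 dB


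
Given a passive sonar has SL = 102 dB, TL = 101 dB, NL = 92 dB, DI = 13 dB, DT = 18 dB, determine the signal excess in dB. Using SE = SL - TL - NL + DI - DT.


SE = SL - TL - NL + DI - DT = 102 - 101 - 92 + 13 - 18 = -96

-96 dB


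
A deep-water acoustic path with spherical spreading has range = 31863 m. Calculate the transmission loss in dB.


TL = 20*log10(31863) = 90.07

90.07 dB


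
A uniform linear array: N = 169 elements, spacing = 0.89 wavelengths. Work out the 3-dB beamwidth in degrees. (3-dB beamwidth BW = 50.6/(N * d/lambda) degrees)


BW = 50.6 / (169 * 0.89) = 50.6 / 150.41 = 0.34

0.34 deg


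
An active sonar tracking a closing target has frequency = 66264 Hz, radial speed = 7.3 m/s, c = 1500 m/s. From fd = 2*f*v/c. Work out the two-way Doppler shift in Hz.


644.97 Hz


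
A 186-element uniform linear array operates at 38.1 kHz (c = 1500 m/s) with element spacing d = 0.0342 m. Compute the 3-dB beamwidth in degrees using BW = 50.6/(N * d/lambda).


Step 1: lambda = 1500/38100 = 0.03937 m
Step 2: d/lambda = 0.0342/0.03937 = 0.8687
Step 3: BW = 50.6/(N * d/lambda) = 50.6/(186 * 0.8687) = 0.31

0.31 deg


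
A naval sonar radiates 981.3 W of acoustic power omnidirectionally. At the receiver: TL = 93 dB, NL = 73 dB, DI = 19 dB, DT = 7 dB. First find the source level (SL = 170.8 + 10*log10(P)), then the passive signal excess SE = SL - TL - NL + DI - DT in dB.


Step 1: SL = 170.8 + 10*log10(981.3) = 200.72 dB
Step 2: SE = SL - TL - NL + DI - DT = 200.72 - 93 - 73 + 19 - 7 = 46.72

46.72 dB
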